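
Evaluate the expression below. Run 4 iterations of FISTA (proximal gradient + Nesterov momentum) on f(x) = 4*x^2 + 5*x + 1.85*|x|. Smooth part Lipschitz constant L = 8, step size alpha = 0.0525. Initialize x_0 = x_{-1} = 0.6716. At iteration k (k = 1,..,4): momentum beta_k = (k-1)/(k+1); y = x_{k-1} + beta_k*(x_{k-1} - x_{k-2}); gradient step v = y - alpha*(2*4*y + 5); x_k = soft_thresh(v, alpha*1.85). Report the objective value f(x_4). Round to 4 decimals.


FISTA on f(x) = 4*x^2 + 5*x + 1.85*|x|
L = 8, alpha = 0.0525
Iteration 1: beta = 0.0, y = 0.6716 + 0.0*(0.6716 - 0.6716) = 0.6716
  grad(y) = 10.3728, v = y - alpha*grad = 0.127
  prox(v) = soft_thresh(0.127, 0.0971) = 0.0299
Iteration 2: beta = 0.3333, y = 0.0299 + 0.3333*(0.0299 - 0.6716) = -0.184
  grad(y) = 3.528, v = y - alpha*grad = -0.3692
  prox(v) = soft_thresh(-0.3692, 0.0971) = -0.2721
Iteration 3: beta = 0.5, y = -0.2721 + 0.5*(-0.2721 - 0.0299) = -0.4231
  grad(y) = 1.6153, v = y - alpha*grad = -0.5079
  prox(v) = soft_thresh(-0.5079, 0.0971) = -0.4108
Iteration 4: beta = 0.6, y = -0.4108 + 0.6*(-0.4108 + 0.2721) = -0.494
  grad(y) = 1.0482, v = y - alpha*grad = -0.549
  prox(v) = soft_thresh(-0.549, 0.0971) = -0.4519
f(x_4) = 4*(-0.4519)^2 + 5*(-0.4519) + 1.85*|-0.4519| = -0.6066


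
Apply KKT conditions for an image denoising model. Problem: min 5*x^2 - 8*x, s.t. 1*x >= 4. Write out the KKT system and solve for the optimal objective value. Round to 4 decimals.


Step 1: Try lambda = 0 (constraint inactive).
x_unc = 8/(2*5) = 0.8
Check: 1*0.8 = 0.8 < 4 -- violated!
Step 2: Constraint must be active: 1*x = 4
x* = 4/1 = 4.0
lambda = (2*5*4.0 - 8)/1 = 32.0
Step 3: Compute optimal value.
f(x*) = 5*4.0^2 - 8*4.0 = 48.0


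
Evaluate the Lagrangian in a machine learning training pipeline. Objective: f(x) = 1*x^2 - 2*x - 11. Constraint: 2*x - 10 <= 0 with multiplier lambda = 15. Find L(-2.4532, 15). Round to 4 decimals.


Step 1: Evaluate f(x).
f(-2.4532) = 1*(-2.4532)^2 - 2*(-2.4532) - 11 = -0.0754
Step 2: Evaluate g(x).
g(-2.4532) = 2*-2.4532 - 10 = -14.9064
Step 3: Compute Lagrangian.
L = -0.0754 + 15*-14.9064 = -223.6714


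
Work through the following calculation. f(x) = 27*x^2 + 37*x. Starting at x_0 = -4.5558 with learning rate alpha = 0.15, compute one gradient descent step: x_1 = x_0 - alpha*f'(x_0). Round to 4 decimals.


We compute the gradient at x_0 and apply the update.
f'(x) = 54*x + 37
f'(-4.5558) = 54*-4.5558 + 37 = -209.0132
x_1 = -4.5558 - 0.15*-209.0132 = 26.7962


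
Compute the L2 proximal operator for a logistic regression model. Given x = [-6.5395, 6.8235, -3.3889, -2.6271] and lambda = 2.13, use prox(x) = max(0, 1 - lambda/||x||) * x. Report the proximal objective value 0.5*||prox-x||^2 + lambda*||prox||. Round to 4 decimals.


Step 1: Compute ||x||.
||x|| = 10.3784
Step 2: Compute scaling factor.
scale = max(0, 1 - 2.13/10.3784) = 0.7948
Step 3: prox(x) = [-5.1974, 5.4231, -2.6934, -2.0879]
||prox(x)|| = 8.2484
Step 4: Proximal objective.
0.5*||prox-x||^2 = 2.2685
lambda*||prox|| = 17.5691
Total = 19.8376


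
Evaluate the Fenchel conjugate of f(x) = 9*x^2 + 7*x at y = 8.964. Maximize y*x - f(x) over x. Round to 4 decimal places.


f*(y) = sup_x {y*x - a*x^2 - b*x} = sup_x {(y-b)*x - a*x^2}
FOC: (y - b) - 2a*x = 0 => x* = (y - b)/(2a)
x* = (8.964 - 7)/(2*9) = 0.1091
f*(8.964) = (y-b)^2/(4a) = (8.964 - 7)^2/(4*9)
= 3.8573/36 = 0.1071


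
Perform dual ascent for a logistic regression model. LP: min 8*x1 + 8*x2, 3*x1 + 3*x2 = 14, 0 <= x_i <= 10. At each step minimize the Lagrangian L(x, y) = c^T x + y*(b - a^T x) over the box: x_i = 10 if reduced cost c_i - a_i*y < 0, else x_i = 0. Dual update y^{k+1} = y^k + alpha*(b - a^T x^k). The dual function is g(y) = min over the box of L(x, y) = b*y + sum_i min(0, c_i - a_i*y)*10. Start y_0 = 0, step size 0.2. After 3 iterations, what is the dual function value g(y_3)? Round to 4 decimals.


Dual ascent for LP: min 8*x1 + 8*x2, 3*x1 + 3*x2 = 14, 0 <= x_i <= 10
Step 1: y^k = 0.0, reduced costs: (8.0, 8.0)
  x^k = (0.0, 0.0), subgradient = b - a^T x = 14.0
  y^{k+1} = 0.0 + 0.2*14.0 = 2.8
Step 2: y^k = 2.8, reduced costs: (-0.4, -0.4)
  x^k = (10.0, 10.0), subgradient = b - a^T x = -46.0
  y^{k+1} = 2.8 + 0.2*-46.0 = -6.4
Step 3: y^k = -6.4, reduced costs: (27.2, 27.2)
  x^k = (0.0, 0.0), subgradient = b - a^T x = 14.0
  y^{k+1} = -6.4 + 0.2*14.0 = -3.6
Dual objective at y_3 = -3.6: reduced costs (18.8, 18.8), box minimizer x = (0.0, 0.0)
g(y_3) = b*y + (c1 - a1*y)*x1 + (c2 - a2*y)*x2 = 14*(-3.6) + 18.8*0.0 + 18.8*0.0 = -50.4 + 0.0 + 0.0 = -50.4


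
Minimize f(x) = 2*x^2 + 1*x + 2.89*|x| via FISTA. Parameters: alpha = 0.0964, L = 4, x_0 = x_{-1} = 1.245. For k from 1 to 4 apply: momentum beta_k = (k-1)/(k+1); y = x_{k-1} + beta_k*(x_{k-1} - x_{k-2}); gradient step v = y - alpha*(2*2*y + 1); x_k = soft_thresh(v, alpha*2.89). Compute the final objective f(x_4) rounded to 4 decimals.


FISTA on f(x) = 2*x^2 + 1*x + 2.89*|x|
L = 4, alpha = 0.0964
Iteration 1: beta = 0.0, y = 1.245 + 0.0*(1.245 - 1.245) = 1.245
  grad(y) = 5.98, v = y - alpha*grad = 0.6685
  prox(v) = soft_thresh(0.6685, 0.2786) = 0.3899
Iteration 2: beta = 0.3333, y = 0.3899 + 0.3333*(0.3899 - 1.245) = 0.1049
  grad(y) = 1.4196, v = y - alpha*grad = -0.0319
  prox(v) = soft_thresh(-0.0319, 0.2786) = 0.0
Iteration 3: beta = 0.5, y = 0.0 + 0.5*(0.0 - 0.3899) = -0.195
  grad(y) = 0.2201, v = y - alpha*grad = -0.2162
  prox(v) = soft_thresh(-0.2162, 0.2786) = 0.0
Iteration 4: beta = 0.6, y = 0.0 + 0.6*(0.0 - 0.0) = 0.0
  grad(y) = 1.0, v = y - alpha*grad = -0.0964
  prox(v) = soft_thresh(-0.0964, 0.2786) = 0.0
f(x_4) = 2*0.0^2 + 1*0.0 + 2.89*|0.0| = 0.0


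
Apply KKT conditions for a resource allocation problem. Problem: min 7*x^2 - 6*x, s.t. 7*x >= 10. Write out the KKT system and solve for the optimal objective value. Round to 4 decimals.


Step 1: Try lambda = 0 (constraint inactive).
x_unc = 6/(2*7) = 0.4286
Check: 7*0.4286 = 3.0002 < 10 -- violated!
Step 2: Constraint must be active: 7*x = 10
x* = 10/7 = 1.4286 (rounded; the exact value 10/7 is used below)
lambda = (2*7*(10/7) - 6)/7 = 2.0
Step 3: Compute optimal value.
f(x*) = 7*(10/7)^2 - 6*(10/7) = 5.7143


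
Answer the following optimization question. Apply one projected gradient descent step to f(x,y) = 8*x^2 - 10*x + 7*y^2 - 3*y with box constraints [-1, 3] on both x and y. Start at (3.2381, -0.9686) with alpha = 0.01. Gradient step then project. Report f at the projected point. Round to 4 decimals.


Step 1: Compute gradient at (3.2381, -0.9686).
grad_x = 2*8*3.2381 - 10 = 41.8096
grad_y = 2*7*-0.9686 - 3 = -16.5604
Step 2: Gradient step.
x_raw = 3.2381 - 0.01*41.8096 = 2.82
y_raw = -0.9686 - 0.01*-16.5604 = -0.803
Step 3: Project onto [-1, 3].
x_proj = clip(2.82) = 2.82
y_proj = clip(-0.803) = -0.803
Step 4: Evaluate f.
f(2.82, -0.803) = 42.3419


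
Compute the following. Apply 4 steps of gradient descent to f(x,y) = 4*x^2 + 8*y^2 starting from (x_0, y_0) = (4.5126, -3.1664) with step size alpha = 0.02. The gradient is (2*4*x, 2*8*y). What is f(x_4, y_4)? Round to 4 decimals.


Gradient descent on f(x,y) = 4*x^2 + 8*y^2.
Starting point: (4.5126, -3.1664), alpha = 0.02
Step 1: grad_x = 2*4*4.5126 = 36.1008, grad_y = 2*8*-3.1664 = -50.6624
  x_1 = 4.5126 - 0.02*36.1008 = 3.7906
  y_1 = -3.1664 - 0.02*-50.6624 = -2.1532
Step 2: grad_x = 2*4*3.7906 = 30.3247, grad_y = 2*8*-2.1532 = -34.4504
  x_2 = 3.7906 - 0.02*30.3247 = 3.1841
  y_2 = -2.1532 - 0.02*-34.4504 = -1.4641
Step 3: grad_x = 2*4*3.1841 = 25.4727, grad_y = 2*8*-1.4641 = -23.4263
  x_3 = 3.1841 - 0.02*25.4727 = 2.6746
  y_3 = -1.4641 - 0.02*-23.4263 = -0.9956
Step 4: grad_x = 2*4*2.6746 = 21.3971, grad_y = 2*8*-0.9956 = -15.9299
  x_4 = 2.6746 - 0.02*21.3971 = 2.2467
  y_4 = -0.9956 - 0.02*-15.9299 = -0.677
f(2.2467, -0.677) = 4*2.2467^2 + 8*(-0.677)^2 = 23.8574


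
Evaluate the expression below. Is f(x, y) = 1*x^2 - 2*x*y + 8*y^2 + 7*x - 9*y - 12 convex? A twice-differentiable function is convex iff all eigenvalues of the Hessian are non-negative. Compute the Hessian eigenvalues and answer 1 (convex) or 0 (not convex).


The Hessian of f(x,y) = 1*x^2 - 2*x*y + 8*y^2 + 7*x - 9*y - 12 is:
H = [[2, -2], [-2, 16]]
Trace = 2 + 16 = 18
Determinant = 2*16 - (-2)^2 = 28
Discriminant = (18)^2 - 4*28 = 212.0
Eigenvalues: lambda_1 = 1.7199, lambda_2 = 16.2801
The function is convex.

1


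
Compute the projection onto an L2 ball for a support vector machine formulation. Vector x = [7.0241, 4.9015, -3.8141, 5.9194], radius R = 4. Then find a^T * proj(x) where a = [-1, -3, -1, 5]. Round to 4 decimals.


Step 1: Compute ||x|| (intermediates to 6 decimals).
||x|| = sqrt(7.0241^2 + 4.9015^2 + (-3.8141)^2 + 5.9194^2) = 11.088252
Step 2: Project.
Since ||x|| > R, scale = R/||x|| = 4/11.088252 = 0.360742, proj(x) = scale * x
proj(x) = [2.533888, 1.768177, -1.375906, 2.135376]
Step 3: Dot product.
a^T * proj(x) = -1*2.533888 - 3*1.768177 - 1*(-1.375906) + 5*2.135376 = 4.2144


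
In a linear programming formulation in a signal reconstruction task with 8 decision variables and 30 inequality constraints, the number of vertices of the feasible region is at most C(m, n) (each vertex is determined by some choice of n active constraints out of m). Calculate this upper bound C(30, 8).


Each vertex corresponds to some choice of n active constraints out of m, so the number of vertices is at most C(m, n) = m! / (n!(m-n)!).
m = 30, n = 8
Numerator: 30 * 29 * 28 * 27 * 26 * 25 * 24 * 23
Denominator: 8! = 40320
C(30, 8) = 5852925


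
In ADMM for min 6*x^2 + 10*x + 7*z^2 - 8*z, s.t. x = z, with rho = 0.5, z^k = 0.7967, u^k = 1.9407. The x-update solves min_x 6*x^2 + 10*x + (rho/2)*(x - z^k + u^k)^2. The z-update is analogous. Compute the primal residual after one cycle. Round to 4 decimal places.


ADMM iteration with rho = 0.5, z^k = 0.7967, u^k = 1.9407
Step 1: x-update.
Minimize 6*x^2 + 10*x + (0.5/2)*(x - 0.7967 + 1.9407)^2
FOC: (2*6 + 0.5)*x = -10 + 0.5*(0.7967 - 1.9407)
x^{k+1} = -0.8458
Step 2: z-update.
Minimize 7*z^2 - 8*z + (0.5/2)*(-0.8458 - z + 1.9407)^2
FOC: (2*7 + 0.5)*z = 8 + 0.5*(-0.8458 + 1.9407)
z^{k+1} = 0.5895
Step 3: u-update.
u^{k+1} = 1.9407 - 0.8458 - 0.5895 = 0.5055
Step 4: Primal residual = |-0.8458 - 0.5895| = 1.4352


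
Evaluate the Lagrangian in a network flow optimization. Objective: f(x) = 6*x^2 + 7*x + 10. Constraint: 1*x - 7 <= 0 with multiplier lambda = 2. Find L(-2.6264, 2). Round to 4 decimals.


Step 1: Evaluate f(x).
f(-2.6264) = 6*(-2.6264)^2 + 7*(-2.6264) + 10 = 33.0031
Step 2: Evaluate g(x).
g(-2.6264) = 1*-2.6264 - 7 = -9.6264
Step 3: Compute Lagrangian.
L = 33.0031 + 2*-9.6264 = 13.7503


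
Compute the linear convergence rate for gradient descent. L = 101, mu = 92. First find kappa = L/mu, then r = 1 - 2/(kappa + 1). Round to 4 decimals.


Step 1: Compute the condition number.
kappa = L/mu = 101/92 = 1.0978
Step 2: Compute the convergence rate.
r = 1 - 2/(kappa + 1) = 1 - 2*mu/(L + mu) = (L - mu)/(L + mu) = 9/193 = 0.0466


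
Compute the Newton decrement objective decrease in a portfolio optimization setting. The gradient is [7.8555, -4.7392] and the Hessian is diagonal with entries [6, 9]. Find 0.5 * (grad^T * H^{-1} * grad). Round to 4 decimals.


Step 1: H is diagonal, so H^(-1) * g = [1.3093, -0.5266].
Step 2: g^T H^(-1) g = sum_i g_i^2 / H_ii
  = (7.8555)^2/6 + (-4.7392)^2/9
  = 10.2848 + 2.4956 = 12.7804
Step 3: Objective decrease = 0.5 * g^T H^(-1) g = 6.3902


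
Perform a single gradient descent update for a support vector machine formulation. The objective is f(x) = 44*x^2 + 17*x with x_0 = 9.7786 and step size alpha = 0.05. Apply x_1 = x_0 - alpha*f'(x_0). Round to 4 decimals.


We compute the gradient at x_0 and apply the update.
f'(x) = 88*x + 17
f'(9.7786) = 88*9.7786 + 17 = 877.5168
x_1 = 9.7786 - 0.05*877.5168 = -34.0972


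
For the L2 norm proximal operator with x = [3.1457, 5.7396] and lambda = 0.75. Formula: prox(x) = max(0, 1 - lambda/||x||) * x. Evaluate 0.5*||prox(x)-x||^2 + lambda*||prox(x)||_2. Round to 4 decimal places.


Step 1: Compute ||x||.
||x|| = 6.5451
Step 2: Compute scaling factor.
scale = max(0, 1 - 0.75/6.5451) = 0.8854
Step 3: prox(x) = [2.7852, 5.0819]
||prox(x)|| = 5.7951
Step 4: Proximal objective.
0.5*||prox-x||^2 = 0.2813
lambda*||prox|| = 4.3463
Total = 4.6276


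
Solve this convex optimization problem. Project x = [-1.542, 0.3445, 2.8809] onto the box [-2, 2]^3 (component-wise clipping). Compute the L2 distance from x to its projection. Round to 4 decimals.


Project each component onto [-2, 2].
clip(-1.542) = -1.542, clip(0.3445) = 0.3445, clip(2.8809) = 2.0
Projection = [-1.542, 0.3445, 2.0]
Squared diffs: [0.0, 0.0, 0.776]
Distance = sqrt(0.776) = 0.8809


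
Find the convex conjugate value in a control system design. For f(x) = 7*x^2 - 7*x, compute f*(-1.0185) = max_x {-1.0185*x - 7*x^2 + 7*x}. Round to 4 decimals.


f*(y) = sup_x {y*x - a*x^2 - b*x} = sup_x {(y-b)*x - a*x^2}
FOC: (y - b) - 2a*x = 0 => x* = (y - b)/(2a)
x* = (-1.0185 + 7)/(2*7) = 0.4273
f*(-1.0185) = (y-b)^2/(4a) = (-1.0185 + 7)^2/(4*7)
= 35.7783/28 = 1.2778


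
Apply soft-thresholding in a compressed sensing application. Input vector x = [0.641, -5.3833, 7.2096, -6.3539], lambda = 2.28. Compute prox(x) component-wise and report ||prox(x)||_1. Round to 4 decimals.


Soft-thresholding with lambda = 2.28:
prox(0.641) = sign(0.641)*max(|0.641| - 2.28, 0) = 0.0
prox(-5.3833) = sign(-5.3833)*max(|-5.3833| - 2.28, 0) = -3.1033
prox(7.2096) = sign(7.2096)*max(|7.2096| - 2.28, 0) = 4.9296
prox(-6.3539) = sign(-6.3539)*max(|-6.3539| - 2.28, 0) = -4.0739
prox(x) = [0.0, -3.1033, 4.9296, -4.0739]
||prox(x)||_1 = 0.0 + 3.1033 + 4.9296 + 4.0739 = 12.1068


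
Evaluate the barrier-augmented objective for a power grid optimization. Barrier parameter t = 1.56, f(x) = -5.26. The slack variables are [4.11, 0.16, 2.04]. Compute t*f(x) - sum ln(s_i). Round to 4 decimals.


Step 1: Compute log-barrier.
ln values: [1.4134, -1.8326, 0.7129]
phi = -(1.4134 - 1.8326 + 0.7129) = -0.2938
Step 2: Compute augmented objective.
t*f(x) = 1.56*-5.26 = -8.2056
Total = -8.2056 - 0.2938 = -8.4994


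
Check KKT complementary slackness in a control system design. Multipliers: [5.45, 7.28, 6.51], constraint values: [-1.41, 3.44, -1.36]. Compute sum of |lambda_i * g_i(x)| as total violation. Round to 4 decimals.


KKT complementary slackness check:
lambda_1 * g_1 = 5.45 * -1.41 = -7.6845
lambda_2 * g_2 = 7.28 * 3.44 = 25.0432
lambda_3 * g_3 = 6.51 * -1.36 = -8.8536
Total violation = 7.6845 + 25.0432 + 8.8536 = 41.5813


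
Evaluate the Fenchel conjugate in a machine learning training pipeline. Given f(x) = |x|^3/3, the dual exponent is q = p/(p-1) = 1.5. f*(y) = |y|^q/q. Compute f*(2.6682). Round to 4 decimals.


The conjugate exponent q satisfies 1/p + 1/q = 1.
p = 3, so q = 3/(3 - 1) = 1.5
|y|^q = 2.6682^1.5 = 4.3584
f*(2.6682) = 4.3584 / 1.5 = 2.9056


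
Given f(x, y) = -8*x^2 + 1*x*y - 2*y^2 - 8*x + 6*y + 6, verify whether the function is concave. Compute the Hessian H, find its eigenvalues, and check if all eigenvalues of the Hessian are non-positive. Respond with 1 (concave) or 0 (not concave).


The Hessian of f(x,y) = -8*x^2 + 1*x*y - 2*y^2 - 8*x + 6*y + 6 is:
H = [[-16, 1], [1, -4]]
Trace = -16 - 4 = -20
Determinant = -16*-4 - (1)^2 = 63
Discriminant = (-20)^2 - 4*63 = 148.0
Eigenvalues: lambda_1 = -16.0828, lambda_2 = -3.9172
The function is concave.

1


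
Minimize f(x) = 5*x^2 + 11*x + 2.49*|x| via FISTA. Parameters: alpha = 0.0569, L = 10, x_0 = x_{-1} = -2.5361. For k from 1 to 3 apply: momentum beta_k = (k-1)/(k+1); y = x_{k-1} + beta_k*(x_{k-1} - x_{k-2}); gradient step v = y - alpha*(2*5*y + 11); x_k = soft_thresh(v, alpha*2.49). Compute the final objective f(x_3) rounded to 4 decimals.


FISTA on f(x) = 5*x^2 + 11*x + 2.49*|x|
L = 10, alpha = 0.0569
Iteration 1: beta = 0.0, y = -2.5361 + 0.0*(-2.5361 + 2.5361) = -2.5361
  grad(y) = -14.361, v = y - alpha*grad = -1.719
  prox(v) = soft_thresh(-1.719, 0.1417) = -1.5773
Iteration 2: beta = 0.3333, y = -1.5773 + 0.3333*(-1.5773 + 2.5361) = -1.2577
  grad(y) = -1.5767, v = y - alpha*grad = -1.168
  prox(v) = soft_thresh(-1.168, 0.1417) = -1.0263
Iteration 3: beta = 0.5, y = -1.0263 + 0.5*(-1.0263 + 1.5773) = -0.7508
  grad(y) = 3.4923, v = y - alpha*grad = -0.9495
  prox(v) = soft_thresh(-0.9495, 0.1417) = -0.8078
f(x_3) = 5*(-0.8078)^2 + 11*(-0.8078) + 2.49*|-0.8078| = -3.6117


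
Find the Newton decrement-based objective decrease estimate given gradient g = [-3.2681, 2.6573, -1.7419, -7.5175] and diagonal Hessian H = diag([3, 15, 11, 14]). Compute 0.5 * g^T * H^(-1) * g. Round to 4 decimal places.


Step 1: H is diagonal, so H^(-1) * g = [-1.0894, 0.1772, -0.1584, -0.537].
Step 2: g^T H^(-1) g = sum_i g_i^2 / H_ii
  = (-3.2681)^2/3 + (2.6573)^2/15 + (-1.7419)^2/11 + (-7.5175)^2/14
  = 3.5602 + 0.4707 + 0.2758 + 4.0366 = 8.3434
Step 3: Objective decrease = 0.5 * g^T H^(-1) g = 4.1717


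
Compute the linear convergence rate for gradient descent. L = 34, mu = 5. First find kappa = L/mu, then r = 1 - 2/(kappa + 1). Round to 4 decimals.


Step 1: Compute the condition number.
kappa = L/mu = 34/5 = 6.8
Step 2: Compute the convergence rate.
r = 1 - 2/(kappa + 1) = 1 - 2*mu/(L + mu) = (L - mu)/(L + mu) = 29/39 = 0.7436


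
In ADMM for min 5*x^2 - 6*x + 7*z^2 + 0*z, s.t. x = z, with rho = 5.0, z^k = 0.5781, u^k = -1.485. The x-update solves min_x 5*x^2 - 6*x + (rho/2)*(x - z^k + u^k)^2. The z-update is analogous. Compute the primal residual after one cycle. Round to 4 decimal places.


ADMM iteration with rho = 5.0, z^k = 0.5781, u^k = -1.485
Step 1: x-update.
Minimize 5*x^2 - 6*x + (5.0/2)*(x - 0.5781 - 1.485)^2
FOC: (2*5 + 5.0)*x = 6 + 5.0*(0.5781 + 1.485)
x^{k+1} = 1.0877
Step 2: z-update.
Minimize 7*z^2 + 0*z + (5.0/2)*(1.0877 - z - 1.485)^2
FOC: (2*7 + 5.0)*z = 0 + 5.0*(1.0877 - 1.485)
z^{k+1} = -0.1046
Step 3: u-update.
u^{k+1} = -1.485 + 1.0877 + 0.1046 = -0.2927
Step 4: Primal residual = |1.0877 + 0.1046| = 1.1923


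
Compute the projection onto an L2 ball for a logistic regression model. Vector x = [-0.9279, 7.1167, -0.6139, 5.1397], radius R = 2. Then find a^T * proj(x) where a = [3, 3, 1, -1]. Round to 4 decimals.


Step 1: Compute ||x|| (intermediates to 6 decimals).
||x|| = sqrt((-0.9279)^2 + 7.1167^2 + (-0.6139)^2 + 5.1397^2) = 8.848831
Step 2: Project.
Since ||x|| > R, scale = R/||x|| = 2/8.848831 = 0.226019, proj(x) = scale * x
proj(x) = [-0.209723, 1.608509, -0.138753, 1.16167]
Step 3: Dot product.
a^T * proj(x) = 3*(-0.209723) + 3*1.608509 + 1*(-0.138753) - 1*1.16167 = 2.8959


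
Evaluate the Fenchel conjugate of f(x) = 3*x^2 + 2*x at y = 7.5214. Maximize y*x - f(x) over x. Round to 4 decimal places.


f*(y) = sup_x {y*x - a*x^2 - b*x} = sup_x {(y-b)*x - a*x^2}
FOC: (y - b) - 2a*x = 0 => x* = (y - b)/(2a)
x* = (7.5214 - 2)/(2*3) = 0.9202
f*(7.5214) = (y-b)^2/(4a) = (7.5214 - 2)^2/(4*3)
= 30.4859/12 = 2.5405


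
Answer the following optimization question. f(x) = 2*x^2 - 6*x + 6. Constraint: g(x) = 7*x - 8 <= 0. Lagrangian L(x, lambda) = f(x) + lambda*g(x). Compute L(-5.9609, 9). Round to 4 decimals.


Step 1: Evaluate f(x).
f(-5.9609) = 2*(-5.9609)^2 - 6*(-5.9609) + 6 = 112.8301
Step 2: Evaluate g(x).
g(-5.9609) = 7*-5.9609 - 8 = -49.7263
Step 3: Compute Lagrangian.
L = 112.8301 + 9*-49.7263 = -334.7066


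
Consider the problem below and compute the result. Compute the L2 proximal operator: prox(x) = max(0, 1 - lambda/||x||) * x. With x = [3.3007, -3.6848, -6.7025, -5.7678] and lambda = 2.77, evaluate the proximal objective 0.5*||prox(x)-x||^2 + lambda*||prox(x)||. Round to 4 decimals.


Step 1: Compute ||x||.
||x|| = 10.1323
Step 2: Compute scaling factor.
scale = max(0, 1 - 2.77/10.1323) = 0.7266
Step 3: prox(x) = [2.3983, -2.6774, -4.8701, -4.191]
||prox(x)|| = 7.3623
Step 4: Proximal objective.
0.5*||prox-x||^2 = 3.8365
lambda*||prox|| = 20.3936
Total = 24.23


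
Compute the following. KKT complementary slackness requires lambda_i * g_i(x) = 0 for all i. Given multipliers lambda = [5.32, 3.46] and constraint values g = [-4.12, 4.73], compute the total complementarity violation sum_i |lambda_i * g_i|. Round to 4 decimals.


KKT complementary slackness check:
lambda_1 * g_1 = 5.32 * -4.12 = -21.9184
lambda_2 * g_2 = 3.46 * 4.73 = 16.3658
Total violation = 21.9184 + 16.3658 = 38.2842


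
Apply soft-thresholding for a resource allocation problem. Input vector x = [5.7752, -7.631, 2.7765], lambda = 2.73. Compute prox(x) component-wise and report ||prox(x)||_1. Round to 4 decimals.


Soft-thresholding with lambda = 2.73:
prox(5.7752) = sign(5.7752)*max(|5.7752| - 2.73, 0) = 3.0452
prox(-7.631) = sign(-7.631)*max(|-7.631| - 2.73, 0) = -4.901
prox(2.7765) = sign(2.7765)*max(|2.7765| - 2.73, 0) = 0.0465
prox(x) = [3.0452, -4.901, 0.0465]
||prox(x)||_1 = 3.0452 + 4.901 + 0.0465 = 7.9927


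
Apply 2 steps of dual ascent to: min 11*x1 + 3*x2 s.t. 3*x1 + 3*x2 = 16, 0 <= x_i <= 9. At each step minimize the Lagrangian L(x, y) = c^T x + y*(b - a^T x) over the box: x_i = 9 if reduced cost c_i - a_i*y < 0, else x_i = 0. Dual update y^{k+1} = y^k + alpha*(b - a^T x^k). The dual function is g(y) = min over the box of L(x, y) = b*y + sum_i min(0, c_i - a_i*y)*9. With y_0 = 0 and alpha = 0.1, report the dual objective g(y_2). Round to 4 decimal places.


Dual ascent for LP: min 11*x1 + 3*x2, 3*x1 + 3*x2 = 16, 0 <= x_i <= 9
Step 1: y^k = 0.0, reduced costs: (11.0, 3.0)
  x^k = (0.0, 0.0), subgradient = b - a^T x = 16.0
  y^{k+1} = 0.0 + 0.1*16.0 = 1.6
Step 2: y^k = 1.6, reduced costs: (6.2, -1.8)
  x^k = (0.0, 9.0), subgradient = b - a^T x = -11.0
  y^{k+1} = 1.6 + 0.1*-11.0 = 0.5
Dual objective at y_2 = 0.5: reduced costs (9.5, 1.5), box minimizer x = (0.0, 0.0)
g(y_2) = b*y + (c1 - a1*y)*x1 + (c2 - a2*y)*x2 = 16*0.5 + 9.5*0.0 + 1.5*0.0 = 8.0 + 0.0 + 0.0 = 8.0


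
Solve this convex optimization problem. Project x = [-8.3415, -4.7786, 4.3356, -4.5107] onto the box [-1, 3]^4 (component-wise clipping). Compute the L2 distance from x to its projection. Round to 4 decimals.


Project each component onto [-1, 3].
clip(-8.3415) = -1.0, clip(-4.7786) = -1.0, clip(4.3356) = 3.0, clip(-4.5107) = -1.0
Projection = [-1.0, -1.0, 3.0, -1.0]
Squared diffs: [53.8976, 14.2778, 1.7838, 12.325]
Distance = sqrt(82.2842) = 9.0711


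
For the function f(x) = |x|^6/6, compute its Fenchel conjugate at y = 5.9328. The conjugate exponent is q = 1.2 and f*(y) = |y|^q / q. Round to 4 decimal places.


The conjugate exponent q satisfies 1/p + 1/q = 1.
p = 6, so q = 6/(6 - 1) = 1.2
|y|^q = 5.9328^1.2 = 8.4706
f*(5.9328) = 8.4706 / 1.2 = 7.0588


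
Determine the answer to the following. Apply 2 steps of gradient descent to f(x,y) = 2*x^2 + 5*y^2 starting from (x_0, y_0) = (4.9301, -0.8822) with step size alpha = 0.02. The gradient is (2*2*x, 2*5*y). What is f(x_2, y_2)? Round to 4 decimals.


Gradient descent on f(x,y) = 2*x^2 + 5*y^2.
Starting point: (4.9301, -0.8822), alpha = 0.02
Step 1: grad_x = 2*2*4.9301 = 19.7204, grad_y = 2*5*-0.8822 = -8.822
  x_1 = 4.9301 - 0.02*19.7204 = 4.5357
  y_1 = -0.8822 - 0.02*-8.822 = -0.7058
Step 2: grad_x = 2*2*4.5357 = 18.1428, grad_y = 2*5*-0.7058 = -7.0576
  x_2 = 4.5357 - 0.02*18.1428 = 4.1728
  y_2 = -0.7058 - 0.02*-7.0576 = -0.5646
f(4.1728, -0.5646) = 2*4.1728^2 + 5*(-0.5646)^2 = 36.419


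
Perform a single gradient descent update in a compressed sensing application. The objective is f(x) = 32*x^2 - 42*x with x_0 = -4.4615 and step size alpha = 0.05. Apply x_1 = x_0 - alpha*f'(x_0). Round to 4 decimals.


We compute the gradient at x_0 and apply the update.
f'(x) = 64*x - 42
f'(-4.4615) = 64*-4.4615 - 42 = -327.536
x_1 = -4.4615 - 0.05*-327.536 = 11.9153


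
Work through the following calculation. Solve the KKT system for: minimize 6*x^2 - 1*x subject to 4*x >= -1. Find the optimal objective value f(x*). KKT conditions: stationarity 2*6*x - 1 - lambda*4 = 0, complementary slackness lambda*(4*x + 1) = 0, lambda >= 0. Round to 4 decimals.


Step 1: Try lambda = 0 (constraint inactive).
Stationarity: 2*6*x - 1 = 0
x* = 1/(2*6) = 1/12 = 0.0833 (rounded; the exact value 1/12 is used below)
Check constraint: 4*0.0833 = 0.3332 >= -1 -- satisfied.
Step 2: Compute optimal value.
f(x*) = 6*(1/12)^2 - 1*(1/12) = -0.0417


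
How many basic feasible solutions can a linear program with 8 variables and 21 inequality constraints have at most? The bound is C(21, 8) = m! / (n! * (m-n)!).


Each vertex corresponds to some choice of n active constraints out of m, so the number of vertices is at most C(m, n) = m! / (n!(m-n)!).
m = 21, n = 8
Numerator: 21 * 20 * 19 * 18 * 17 * 16 * 15 * 14
Denominator: 8! = 40320
C(21, 8) = 203490


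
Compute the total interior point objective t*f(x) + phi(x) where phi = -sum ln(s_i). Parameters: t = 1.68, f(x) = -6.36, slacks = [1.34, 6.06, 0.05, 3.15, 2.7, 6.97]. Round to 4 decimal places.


Step 1: Compute log-barrier.
ln values: [0.2927, 1.8017, -2.9957, 1.1474, 0.9933, 1.9416]
phi = -(0.2927 + 1.8017 - 2.9957 + 1.1474 + 0.9933 + 1.9416) = -3.1809
Step 2: Compute augmented objective.
t*f(x) = 1.68*-6.36 = -10.6848
Total = -10.6848 - 3.1809 = -13.8657


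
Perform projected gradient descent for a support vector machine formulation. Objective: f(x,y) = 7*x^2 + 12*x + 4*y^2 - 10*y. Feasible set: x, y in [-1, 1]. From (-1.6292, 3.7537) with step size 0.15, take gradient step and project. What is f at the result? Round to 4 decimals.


Step 1: Compute gradient at (-1.6292, 3.7537).
grad_x = 2*7*-1.6292 + 12 = -10.8088
grad_y = 2*4*3.7537 - 10 = 20.0296
Step 2: Gradient step.
x_raw = -1.6292 - 0.15*-10.8088 = -0.0079
y_raw = 3.7537 - 0.15*20.0296 = 0.7493
Step 3: Project onto [-1, 1].
x_proj = clip(-0.0079) = -0.0079
y_proj = clip(0.7493) = 0.7493
Step 4: Evaluate f.
f(-0.0079, 0.7493) = -5.3412


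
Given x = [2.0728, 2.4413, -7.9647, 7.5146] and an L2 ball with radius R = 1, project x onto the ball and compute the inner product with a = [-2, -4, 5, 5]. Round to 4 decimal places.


Step 1: Compute ||x|| (intermediates to 6 decimals).
||x|| = sqrt(2.0728^2 + 2.4413^2 + (-7.9647)^2 + 7.5146^2) = 11.408861
Step 2: Project.
Since ||x|| > R, scale = R/||x|| = 1/11.408861 = 0.087651, proj(x) = scale * x
proj(x) = [0.181683, 0.213982, -0.698114, 0.658662]
Step 3: Dot product.
a^T * proj(x) = -2*0.181683 - 4*0.213982 + 5*(-0.698114) + 5*0.658662 = -1.4166


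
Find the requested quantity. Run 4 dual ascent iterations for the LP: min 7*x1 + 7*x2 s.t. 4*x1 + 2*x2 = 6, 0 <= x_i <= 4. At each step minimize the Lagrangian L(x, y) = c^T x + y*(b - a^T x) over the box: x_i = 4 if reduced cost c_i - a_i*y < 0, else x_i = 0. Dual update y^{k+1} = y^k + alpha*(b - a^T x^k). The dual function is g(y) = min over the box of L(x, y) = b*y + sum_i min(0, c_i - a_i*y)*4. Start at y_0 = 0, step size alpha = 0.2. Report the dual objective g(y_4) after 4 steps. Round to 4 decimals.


Dual ascent for LP: min 7*x1 + 7*x2, 4*x1 + 2*x2 = 6, 0 <= x_i <= 4
Step 1: y^k = 0.0, reduced costs: (7.0, 7.0)
  x^k = (0.0, 0.0), subgradient = b - a^T x = 6.0
  y^{k+1} = 0.0 + 0.2*6.0 = 1.2
Step 2: y^k = 1.2, reduced costs: (2.2, 4.6)
  x^k = (0.0, 0.0), subgradient = b - a^T x = 6.0
  y^{k+1} = 1.2 + 0.2*6.0 = 2.4
Step 3: y^k = 2.4, reduced costs: (-2.6, 2.2)
  x^k = (4.0, 0.0), subgradient = b - a^T x = -10.0
  y^{k+1} = 2.4 + 0.2*-10.0 = 0.4
Step 4: y^k = 0.4, reduced costs: (5.4, 6.2)
  x^k = (0.0, 0.0), subgradient = b - a^T x = 6.0
  y^{k+1} = 0.4 + 0.2*6.0 = 1.6
Dual objective at y_4 = 1.6: reduced costs (0.6, 3.8), box minimizer x = (0.0, 0.0)
g(y_4) = b*y + (c1 - a1*y)*x1 + (c2 - a2*y)*x2 = 6*1.6 + 0.6*0.0 + 3.8*0.0 = 9.6 + 0.0 + 0.0 = 9.6


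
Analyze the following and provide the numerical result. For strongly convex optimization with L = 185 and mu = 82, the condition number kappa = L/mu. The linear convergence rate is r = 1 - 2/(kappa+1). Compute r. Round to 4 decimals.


Step 1: Compute the condition number.
kappa = L/mu = 185/82 = 2.2561
Step 2: Compute the convergence rate.
r = 1 - 2/(kappa + 1) = 1 - 2*mu/(L + mu) = (L - mu)/(L + mu) = 103/267 = 0.3858


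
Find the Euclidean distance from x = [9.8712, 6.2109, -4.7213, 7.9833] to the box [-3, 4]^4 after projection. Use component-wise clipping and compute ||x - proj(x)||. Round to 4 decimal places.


Project each component onto [-3, 4].
clip(9.8712) = 4.0, clip(6.2109) = 4.0, clip(-4.7213) = -3.0, clip(7.9833) = 4.0
Projection = [4.0, 4.0, -3.0, 4.0]
Squared diffs: [34.471, 4.8881, 2.9629, 15.8667]
Distance = sqrt(58.1887) = 7.6281


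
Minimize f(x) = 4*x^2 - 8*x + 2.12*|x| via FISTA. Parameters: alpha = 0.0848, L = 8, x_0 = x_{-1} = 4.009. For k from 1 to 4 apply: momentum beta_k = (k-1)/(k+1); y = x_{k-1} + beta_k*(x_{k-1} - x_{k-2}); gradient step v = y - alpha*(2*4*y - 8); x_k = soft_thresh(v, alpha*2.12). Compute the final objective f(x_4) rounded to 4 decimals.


FISTA on f(x) = 4*x^2 - 8*x + 2.12*|x|
L = 8, alpha = 0.0848
Iteration 1: beta = 0.0, y = 4.009 + 0.0*(4.009 - 4.009) = 4.009
  grad(y) = 24.072, v = y - alpha*grad = 1.9677
  prox(v) = soft_thresh(1.9677, 0.1798) = 1.7879
Iteration 2: beta = 0.3333, y = 1.7879 + 0.3333*(1.7879 - 4.009) = 1.0476
  grad(y) = 0.3805, v = y - alpha*grad = 1.0153
  prox(v) = soft_thresh(1.0153, 0.1798) = 0.8355
Iteration 3: beta = 0.5, y = 0.8355 + 0.5*(0.8355 - 1.7879) = 0.3593
  grad(y) = -5.1255, v = y - alpha*grad = 0.794
  prox(v) = soft_thresh(0.794, 0.1798) = 0.6142
Iteration 4: beta = 0.6, y = 0.6142 + 0.6*(0.6142 - 0.8355) = 0.4814
  grad(y) = -4.149, v = y - alpha*grad = 0.8332
  prox(v) = soft_thresh(0.8332, 0.1798) = 0.6534
f(x_4) = 4*0.6534^2 - 8*0.6534 + 2.12*|0.6534| = -2.1343


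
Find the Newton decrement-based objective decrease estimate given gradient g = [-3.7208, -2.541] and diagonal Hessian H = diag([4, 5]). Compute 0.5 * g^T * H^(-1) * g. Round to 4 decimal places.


Step 1: H is diagonal, so H^(-1) * g = [-0.9302, -0.5082].
Step 2: g^T H^(-1) g = sum_i g_i^2 / H_ii
  = (-3.7208)^2/4 + (-2.541)^2/5
  = 3.4611 + 1.2913 = 4.7524
Step 3: Objective decrease = 0.5 * g^T H^(-1) g = 2.3762


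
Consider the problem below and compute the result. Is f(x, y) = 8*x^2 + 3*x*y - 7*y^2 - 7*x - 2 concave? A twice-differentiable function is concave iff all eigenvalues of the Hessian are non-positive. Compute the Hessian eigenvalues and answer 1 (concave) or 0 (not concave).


The Hessian of f(x,y) = 8*x^2 + 3*x*y - 7*y^2 - 7*x - 2 is:
H = [[16, 3], [3, -14]]
Trace = 16 - 14 = 2
Determinant = 16*-14 - (3)^2 = -233
Discriminant = (2)^2 - 4*-233 = 936.0
Eigenvalues: lambda_1 = -14.2971, lambda_2 = 16.2971
The function is not concave.

0


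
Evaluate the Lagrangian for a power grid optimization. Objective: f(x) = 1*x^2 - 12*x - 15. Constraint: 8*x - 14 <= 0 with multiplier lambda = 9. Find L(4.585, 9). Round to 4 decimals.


Step 1: Evaluate f(x).
f(4.585) = 1*4.585^2 - 12*4.585 - 15 = -48.9978
Step 2: Evaluate g(x).
g(4.585) = 8*4.585 - 14 = 22.68
Step 3: Compute Lagrangian.
L = -48.9978 + 9*22.68 = 155.1222


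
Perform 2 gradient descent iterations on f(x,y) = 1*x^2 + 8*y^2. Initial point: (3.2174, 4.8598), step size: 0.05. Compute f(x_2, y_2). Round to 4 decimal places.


Gradient descent on f(x,y) = 1*x^2 + 8*y^2.
Starting point: (3.2174, 4.8598), alpha = 0.05
Step 1: grad_x = 2*1*3.2174 = 6.4348, grad_y = 2*8*4.8598 = 77.7568
  x_1 = 3.2174 - 0.05*6.4348 = 2.8957
  y_1 = 4.8598 - 0.05*77.7568 = 0.972
Step 2: grad_x = 2*1*2.8957 = 5.7913, grad_y = 2*8*0.972 = 15.5514
  x_2 = 2.8957 - 0.05*5.7913 = 2.6061
  y_2 = 0.972 - 0.05*15.5514 = 0.1944
f(2.6061, 0.1944) = 1*2.6061^2 + 8*0.1944^2 = 7.094


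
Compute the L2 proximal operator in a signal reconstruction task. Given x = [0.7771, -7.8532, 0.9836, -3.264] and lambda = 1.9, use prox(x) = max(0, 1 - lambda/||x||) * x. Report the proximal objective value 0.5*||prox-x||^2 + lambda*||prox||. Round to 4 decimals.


Step 1: Compute ||x||.
||x|| = 8.5964
Step 2: Compute scaling factor.
scale = max(0, 1 - 1.9/8.5964) = 0.779
Step 3: prox(x) = [0.6053, -6.1175, 0.7662, -2.5426]
||prox(x)|| = 6.6964
Step 4: Proximal objective.
0.5*||prox-x||^2 = 1.805
lambda*||prox|| = 12.7232
Total = 14.5281


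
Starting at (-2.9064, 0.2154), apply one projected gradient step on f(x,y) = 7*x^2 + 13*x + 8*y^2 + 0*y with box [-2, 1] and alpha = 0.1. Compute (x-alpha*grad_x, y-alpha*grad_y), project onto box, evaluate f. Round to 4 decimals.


Step 1: Compute gradient at (-2.9064, 0.2154).
grad_x = 2*7*-2.9064 + 13 = -27.6896
grad_y = 2*8*0.2154 + 0 = 3.4464
Step 2: Gradient step.
x_raw = -2.9064 - 0.1*-27.6896 = -0.1374
y_raw = 0.2154 - 0.1*3.4464 = -0.1292
Step 3: Project onto [-2, 1].
x_proj = clip(-0.1374) = -0.1374
y_proj = clip(-0.1292) = -0.1292
Step 4: Evaluate f.
f(-0.1374, -0.1292) = -1.5209


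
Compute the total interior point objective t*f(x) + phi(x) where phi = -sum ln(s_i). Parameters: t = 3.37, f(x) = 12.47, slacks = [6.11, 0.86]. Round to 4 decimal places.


Step 1: Compute log-barrier.
ln values: [1.8099, -0.1508]
phi = -(1.8099 - 0.1508) = -1.6591
Step 2: Compute augmented objective.
t*f(x) = 3.37*12.47 = 42.0239
Total = 42.0239 - 1.6591 = 40.3648


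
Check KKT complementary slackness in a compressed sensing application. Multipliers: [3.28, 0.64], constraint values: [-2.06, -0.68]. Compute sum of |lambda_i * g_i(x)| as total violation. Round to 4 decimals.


KKT complementary slackness check:
lambda_1 * g_1 = 3.28 * -2.06 = -6.7568
lambda_2 * g_2 = 0.64 * -0.68 = -0.4352
Total violation = 6.7568 + 0.4352 = 7.192


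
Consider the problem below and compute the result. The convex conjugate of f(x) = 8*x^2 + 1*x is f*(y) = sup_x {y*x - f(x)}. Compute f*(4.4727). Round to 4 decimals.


f*(y) = sup_x {y*x - a*x^2 - b*x} = sup_x {(y-b)*x - a*x^2}
FOC: (y - b) - 2a*x = 0 => x* = (y - b)/(2a)
x* = (4.4727 - 1)/(2*8) = 0.217
f*(4.4727) = (y-b)^2/(4a) = (4.4727 - 1)^2/(4*8)
= 12.0596/32 = 0.3769


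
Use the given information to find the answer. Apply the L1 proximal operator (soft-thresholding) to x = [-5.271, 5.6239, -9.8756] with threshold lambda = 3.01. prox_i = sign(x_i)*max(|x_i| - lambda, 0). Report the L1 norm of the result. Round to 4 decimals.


Soft-thresholding with lambda = 3.01:
prox(-5.271) = sign(-5.271)*max(|-5.271| - 3.01, 0) = -2.261
prox(5.6239) = sign(5.6239)*max(|5.6239| - 3.01, 0) = 2.6139
prox(-9.8756) = sign(-9.8756)*max(|-9.8756| - 3.01, 0) = -6.8656
prox(x) = [-2.261, 2.6139, -6.8656]
||prox(x)||_1 = 2.261 + 2.6139 + 6.8656 = 11.7405


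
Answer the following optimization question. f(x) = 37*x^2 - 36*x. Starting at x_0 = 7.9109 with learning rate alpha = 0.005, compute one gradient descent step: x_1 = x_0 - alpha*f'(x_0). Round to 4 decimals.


We compute the gradient at x_0 and apply the update.
f'(x) = 74*x - 36
f'(7.9109) = 74*7.9109 - 36 = 549.4066
x_1 = 7.9109 - 0.005*549.4066 = 5.1639


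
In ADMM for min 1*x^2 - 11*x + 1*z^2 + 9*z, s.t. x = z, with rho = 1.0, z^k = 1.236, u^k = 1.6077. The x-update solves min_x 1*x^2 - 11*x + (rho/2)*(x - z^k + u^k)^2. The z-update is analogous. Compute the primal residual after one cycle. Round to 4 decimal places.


ADMM iteration with rho = 1.0, z^k = 1.236, u^k = 1.6077
Step 1: x-update.
Minimize 1*x^2 - 11*x + (1.0/2)*(x - 1.236 + 1.6077)^2
FOC: (2*1 + 1.0)*x = 11 + 1.0*(1.236 - 1.6077)
x^{k+1} = 3.5428
Step 2: z-update.
Minimize 1*z^2 + 9*z + (1.0/2)*(3.5428 - z + 1.6077)^2
FOC: (2*1 + 1.0)*z = -9 + 1.0*(3.5428 + 1.6077)
z^{k+1} = -1.2832
Step 3: u-update.
u^{k+1} = 1.6077 + 3.5428 + 1.2832 = 6.4336
Step 4: Primal residual = |3.5428 + 1.2832| = 4.8259


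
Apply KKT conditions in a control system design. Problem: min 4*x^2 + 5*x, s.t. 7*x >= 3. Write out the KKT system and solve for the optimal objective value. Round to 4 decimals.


Step 1: Try lambda = 0 (constraint inactive).
x_unc = -5/(2*4) = -0.625
Check: 7*-0.625 = -4.375 < 3 -- violated!
Step 2: Constraint must be active: 7*x = 3
x* = 3/7 = 0.4286 (rounded; the exact value 3/7 is used below)
lambda = (2*4*(3/7) + 5)/7 = 1.2041
Step 3: Compute optimal value.
f(x*) = 4*(3/7)^2 + 5*(3/7) = 2.8776


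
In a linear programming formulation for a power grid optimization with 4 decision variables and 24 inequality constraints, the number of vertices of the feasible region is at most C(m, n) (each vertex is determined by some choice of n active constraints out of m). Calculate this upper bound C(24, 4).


Each vertex corresponds to some choice of n active constraints out of m, so the number of vertices is at most C(m, n) = m! / (n!(m-n)!).
m = 24, n = 4
Numerator: 24 * 23 * 22 * 21
Denominator: 4! = 24
C(24, 4) = 10626


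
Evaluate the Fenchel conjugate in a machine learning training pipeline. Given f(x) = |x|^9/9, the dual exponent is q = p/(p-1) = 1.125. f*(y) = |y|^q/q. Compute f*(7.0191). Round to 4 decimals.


The conjugate exponent q satisfies 1/p + 1/q = 1.
p = 9, so q = 9/(9 - 1) = 1.125
|y|^q = 7.0191^1.125 = 8.955
f*(7.0191) = 8.955 / 1.125 = 7.96


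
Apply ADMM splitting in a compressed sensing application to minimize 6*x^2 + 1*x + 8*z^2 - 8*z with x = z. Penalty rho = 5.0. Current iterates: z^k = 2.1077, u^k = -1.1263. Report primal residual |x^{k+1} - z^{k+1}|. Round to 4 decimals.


ADMM iteration with rho = 5.0, z^k = 2.1077, u^k = -1.1263
Step 1: x-update.
Minimize 6*x^2 + 1*x + (5.0/2)*(x - 2.1077 - 1.1263)^2
FOC: (2*6 + 5.0)*x = -1 + 5.0*(2.1077 + 1.1263)
x^{k+1} = 0.8924
Step 2: z-update.
Minimize 8*z^2 - 8*z + (5.0/2)*(0.8924 - z - 1.1263)^2
FOC: (2*8 + 5.0)*z = 8 + 5.0*(0.8924 - 1.1263)
z^{k+1} = 0.3253
Step 3: u-update.
u^{k+1} = -1.1263 + 0.8924 - 0.3253 = -0.5592
Step 4: Primal residual = |0.8924 - 0.3253| = 0.5671


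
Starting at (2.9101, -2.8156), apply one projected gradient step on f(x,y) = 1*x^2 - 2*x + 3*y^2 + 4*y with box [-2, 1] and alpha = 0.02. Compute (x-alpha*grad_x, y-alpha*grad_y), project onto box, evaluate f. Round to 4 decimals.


Step 1: Compute gradient at (2.9101, -2.8156).
grad_x = 2*1*2.9101 - 2 = 3.8202
grad_y = 2*3*-2.8156 + 4 = -12.8936
Step 2: Gradient step.
x_raw = 2.9101 - 0.02*3.8202 = 2.8337
y_raw = -2.8156 - 0.02*-12.8936 = -2.5577
Step 3: Project onto [-2, 1].
x_proj = clip(2.8337) = 1.0
y_proj = clip(-2.5577) = -2.0
Step 4: Evaluate f.
f(1.0, -2.0) = 3.0


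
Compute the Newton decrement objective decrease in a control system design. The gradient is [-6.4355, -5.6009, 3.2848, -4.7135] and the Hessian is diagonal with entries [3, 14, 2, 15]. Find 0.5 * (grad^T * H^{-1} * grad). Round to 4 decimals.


Step 1: H is diagonal, so H^(-1) * g = [-2.1452, -0.4001, 1.6424, -0.3142].
Step 2: g^T H^(-1) g = sum_i g_i^2 / H_ii
  = (-6.4355)^2/3 + (-5.6009)^2/14 + (3.2848)^2/2 + (-4.7135)^2/15
  = 13.8052 + 2.2407 + 5.395 + 1.4811 = 22.922
Step 3: Objective decrease = 0.5 * g^T H^(-1) g = 11.461


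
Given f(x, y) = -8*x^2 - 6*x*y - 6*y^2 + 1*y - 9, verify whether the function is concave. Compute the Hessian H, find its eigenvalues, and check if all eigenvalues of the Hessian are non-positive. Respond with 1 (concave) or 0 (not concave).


The Hessian of f(x,y) = -8*x^2 - 6*x*y - 6*y^2 + 1*y - 9 is:
H = [[-16, -6], [-6, -12]]
Trace = -16 - 12 = -28
Determinant = -16*-12 - (-6)^2 = 156
Discriminant = (-28)^2 - 4*156 = 160.0
Eigenvalues: lambda_1 = -20.3246, lambda_2 = -7.6754
The function is concave.

1


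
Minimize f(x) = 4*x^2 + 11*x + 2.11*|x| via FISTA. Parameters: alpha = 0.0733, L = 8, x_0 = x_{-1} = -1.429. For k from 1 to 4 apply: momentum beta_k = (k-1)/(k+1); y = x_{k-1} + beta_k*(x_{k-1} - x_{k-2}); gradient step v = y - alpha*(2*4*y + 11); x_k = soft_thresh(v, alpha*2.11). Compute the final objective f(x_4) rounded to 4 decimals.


FISTA on f(x) = 4*x^2 + 11*x + 2.11*|x|
L = 8, alpha = 0.0733
Iteration 1: beta = 0.0, y = -1.429 + 0.0*(-1.429 + 1.429) = -1.429
  grad(y) = -0.432, v = y - alpha*grad = -1.3973
  prox(v) = soft_thresh(-1.3973, 0.1547) = -1.2427
Iteration 2: beta = 0.3333, y = -1.2427 + 0.3333*(-1.2427 + 1.429) = -1.1806
  grad(y) = 1.5555, v = y - alpha*grad = -1.2946
  prox(v) = soft_thresh(-1.2946, 0.1547) = -1.1399
Iteration 3: beta = 0.5, y = -1.1399 + 0.5*(-1.1399 + 1.2427) = -1.0885
  grad(y) = 2.2917, v = y - alpha*grad = -1.2565
  prox(v) = soft_thresh(-1.2565, 0.1547) = -1.1019
Iteration 4: beta = 0.6, y = -1.1019 + 0.6*(-1.1019 + 1.1399) = -1.079
  grad(y) = 2.3678, v = y - alpha*grad = -1.2526
  prox(v) = soft_thresh(-1.2526, 0.1547) = -1.0979
f(x_4) = 4*(-1.0979)^2 + 11*(-1.0979) + 2.11*|-1.0979| = -4.9388
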